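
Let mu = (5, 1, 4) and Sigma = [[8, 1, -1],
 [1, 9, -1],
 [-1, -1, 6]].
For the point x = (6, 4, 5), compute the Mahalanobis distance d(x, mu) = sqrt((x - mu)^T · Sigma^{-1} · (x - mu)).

Step 1 — centre the observation: (x - mu) = (1, 3, 1).

Step 2 — invert Sigma (cofactor / det for 3×3, or solve directly):
  Sigma^{-1} = [[0.129, -0.0122, 0.0195],
 [-0.0122, 0.1144, 0.017],
 [0.0195, 0.017, 0.1727]].

Step 3 — form the quadratic (x - mu)^T · Sigma^{-1} · (x - mu):
  Sigma^{-1} · (x - mu) = (0.1119, 0.3479, 0.2433).
  (x - mu)^T · [Sigma^{-1} · (x - mu)] = (1)·(0.1119) + (3)·(0.3479) + (1)·(0.2433) = 1.399.

Step 4 — take square root: d = √(1.399) ≈ 1.1828.

d(x, mu) = √(1.399) ≈ 1.1828


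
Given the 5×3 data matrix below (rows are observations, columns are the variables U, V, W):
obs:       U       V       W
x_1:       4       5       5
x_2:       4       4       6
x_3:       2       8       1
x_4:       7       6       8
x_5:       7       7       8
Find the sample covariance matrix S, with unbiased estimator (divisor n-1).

Step 1 — column means:
  mean(U) = (4 + 4 + 2 + 7 + 7) / 5 = 24/5 = 4.8
  mean(V) = (5 + 4 + 8 + 6 + 7) / 5 = 30/5 = 6
  mean(W) = (5 + 6 + 1 + 8 + 8) / 5 = 28/5 = 5.6

Step 2 — sample covariance S[i,j] = (1/(n-1)) · Σ_k (x_{k,i} - mean_i) · (x_{k,j} - mean_j), with n-1 = 4.
  S[U,U] = ((-0.8)·(-0.8) + (-0.8)·(-0.8) + (-2.8)·(-2.8) + (2.2)·(2.2) + (2.2)·(2.2)) / 4 = 18.8/4 = 4.7
  S[U,V] = ((-0.8)·(-1) + (-0.8)·(-2) + (-2.8)·(2) + (2.2)·(0) + (2.2)·(1)) / 4 = -1/4 = -0.25
  S[U,W] = ((-0.8)·(-0.6) + (-0.8)·(0.4) + (-2.8)·(-4.6) + (2.2)·(2.4) + (2.2)·(2.4)) / 4 = 23.6/4 = 5.9
  S[V,V] = ((-1)·(-1) + (-2)·(-2) + (2)·(2) + (0)·(0) + (1)·(1)) / 4 = 10/4 = 2.5
  S[V,W] = ((-1)·(-0.6) + (-2)·(0.4) + (2)·(-4.6) + (0)·(2.4) + (1)·(2.4)) / 4 = -7/4 = -1.75
  S[W,W] = ((-0.6)·(-0.6) + (0.4)·(0.4) + (-4.6)·(-4.6) + (2.4)·(2.4) + (2.4)·(2.4)) / 4 = 33.2/4 = 8.3

S is symmetric (S[j,i] = S[i,j]). Assembling:

S = [[4.7, -0.25, 5.9],
 [-0.25, 2.5, -1.75],
 [5.9, -1.75, 8.3]]


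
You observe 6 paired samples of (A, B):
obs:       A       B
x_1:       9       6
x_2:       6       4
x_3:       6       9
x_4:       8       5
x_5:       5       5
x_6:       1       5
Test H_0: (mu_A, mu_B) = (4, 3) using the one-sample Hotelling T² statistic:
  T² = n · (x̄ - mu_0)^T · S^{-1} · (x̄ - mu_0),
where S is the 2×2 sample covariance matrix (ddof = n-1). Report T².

Step 1 — sample mean vector:
  mean(A) = (9 + 6 + 6 + 8 + 5 + 1) / 6 = 35/6 = 5.8333
  mean(B) = (6 + 4 + 9 + 5 + 5 + 5) / 6 = 34/6 = 5.6667
  x̄ = (5.8333, 5.6667),  deviation x̄ - mu_0 = (5.8333, 5.6667) - (4, 3) = (1.8333, 2.6667).

Step 2 — sample covariance matrix, S[i,j] = (1/(n-1)) · Σ_k (x_{k,i} - mean_i) · (x_{k,j} - mean_j), divisor n-1 = 5:
  S[A,A] = ((3.1667)·(3.1667) + (0.1667)·(0.1667) + (0.1667)·(0.1667) + (2.1667)·(2.1667) + (-0.8333)·(-0.8333) + (-4.8333)·(-4.8333)) / 5 = 38.8333/5 = 7.7667
  S[A,B] = ((3.1667)·(0.3333) + (0.1667)·(-1.6667) + (0.1667)·(3.3333) + (2.1667)·(-0.6667) + (-0.8333)·(-0.6667) + (-4.8333)·(-0.6667)) / 5 = 3.6667/5 = 0.7333
  S[B,B] = ((0.3333)·(0.3333) + (-1.6667)·(-1.6667) + (3.3333)·(3.3333) + (-0.6667)·(-0.6667) + (-0.6667)·(-0.6667) + (-0.6667)·(-0.6667)) / 5 = 15.3333/5 = 3.0667
  S = [[7.7667, 0.7333],
 [0.7333, 3.0667]].

Step 3 — invert S. det(S) = 7.7667·3.0667 - (0.7333)² = 23.28.
  S^{-1} = (1/det) · [[d, -b], [-b, a]] = [[0.1317, -0.0315],
 [-0.0315, 0.3336]].

Step 4 — quadratic form (x̄ - mu_0)^T · S^{-1} · (x̄ - mu_0):
  S^{-1} · (x̄ - mu_0) = (0.1575, 0.8319),
  (x̄ - mu_0)^T · [...] = (1.8333)·(0.1575) + (2.6667)·(0.8319) = 2.5072.

Step 5 — scale by n: T² = 6 · 2.5072 = 15.043.

T² ≈ 15.043


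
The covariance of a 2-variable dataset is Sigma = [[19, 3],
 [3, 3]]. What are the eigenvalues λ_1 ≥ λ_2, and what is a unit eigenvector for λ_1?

Step 1 — characteristic polynomial of 2×2 Sigma:
  det(Sigma - λI) = λ² - trace · λ + det = 0.
  trace = 19 + 3 = 22, det = 19·3 - (3)² = 48.
Step 2 — discriminant:
  Δ = trace² - 4·det = 484 - 192 = 292.
Step 3 — eigenvalues:
  λ = (trace ± √Δ)/2 = (22 ± 17.088)/2,
  λ_1 = 19.544,  λ_2 = 2.456.

Step 4 — unit eigenvector for λ_1: solve (Sigma - λ_1 I)v = 0. First row:
  (19 - 19.544)·v_x + (3)·v_y = 0, i.e. (-0.544)·v_x + (3)·v_y = 0,
  so v ∝ (b, λ_1 - a) = (3, 0.544) = u.
  ||u|| = √((3)² + (0.544)²) = √(9.2959) ≈ 3.0489,
  v_1 = u/||u|| ≈ (0.984, 0.1784) (||v_1|| = 1).

λ_1 = 19.544,  λ_2 = 2.456;  v_1 ≈ (0.984, 0.1784)


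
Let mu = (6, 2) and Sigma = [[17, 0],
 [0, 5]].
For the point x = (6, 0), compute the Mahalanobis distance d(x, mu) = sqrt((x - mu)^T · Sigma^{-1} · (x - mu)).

Step 1 — centre the observation: (x - mu) = (0, -2).

Step 2 — invert Sigma. det(Sigma) = 17·5 - (0)² = 85.
  Sigma^{-1} = (1/det) · [[d, -b], [-b, a]] = [[0.0588, 0],
 [0, 0.2]].

Step 3 — form the quadratic (x - mu)^T · Sigma^{-1} · (x - mu):
  Sigma^{-1} · (x - mu) = (0, -0.4).
  (x - mu)^T · [Sigma^{-1} · (x - mu)] = (0)·(0) + (-2)·(-0.4) = 0.8.

Step 4 — take square root: d = √(0.8) ≈ 0.8944.

d(x, mu) = √(0.8) ≈ 0.8944


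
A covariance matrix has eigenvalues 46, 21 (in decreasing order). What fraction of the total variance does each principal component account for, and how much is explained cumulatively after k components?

Step 1 — total variance = trace(Sigma) = Σ λ_i = 46 + 21 = 67.

Step 2 — fraction explained by component i = λ_i / Σ λ:
  PC1: 46/67 = 0.6866
  PC2: 21/67 = 0.3134

Step 3 — cumulative fraction after k components = (λ_1 + ... + λ_k) / Σ λ:
  k = 1: 46/67 = 0.6866
  k = 2: (46 + 21)/67 = 67/67 = 1

Summary (fraction, with percent):

explained: PC1 0.6866 (68.66%), PC2 0.3134 (31.34%);  cumulative: 0.6866, 1


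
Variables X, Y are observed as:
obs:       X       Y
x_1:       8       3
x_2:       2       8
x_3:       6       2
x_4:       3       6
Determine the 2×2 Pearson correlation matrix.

Step 1 — column means:
  mean(X) = (8 + 2 + 6 + 3) / 4 = 19/4 = 4.75
  mean(Y) = (3 + 8 + 2 + 6) / 4 = 19/4 = 4.75

Step 2 — sample variances and covariances s[i,j] = (1/(n-1)) · Σ_k (x_{k,i} - mean_i) · (x_{k,j} - mean_j), with n-1 = 3:
  s[X,X] = ((3.25)·(3.25) + (-2.75)·(-2.75) + (1.25)·(1.25) + (-1.75)·(-1.75)) / 3 = 22.75/3 = 7.5833
  s[X,Y] = ((3.25)·(-1.75) + (-2.75)·(3.25) + (1.25)·(-2.75) + (-1.75)·(1.25)) / 3 = -20.25/3 = -6.75
  s[Y,Y] = ((-1.75)·(-1.75) + (3.25)·(3.25) + (-2.75)·(-2.75) + (1.25)·(1.25)) / 3 = 22.75/3 = 7.5833
  Sample standard deviations s_i = √(s[i,i]):
  s(X) = √(7.5833) = 2.7538
  s(Y) = √(7.5833) = 2.7538

Step 3 — r_{ij} = s_{ij} / (s_i · s_j):
  r[X,X] = 1 (diagonal).
  r[X,Y] = -6.75 / (2.7538 · 2.7538) = -6.75 / 7.5833 = -0.8901
  r[Y,Y] = 1 (diagonal).

R is symmetric with unit diagonal. Assembling:

R = [[1, -0.8901],
 [-0.8901, 1]]


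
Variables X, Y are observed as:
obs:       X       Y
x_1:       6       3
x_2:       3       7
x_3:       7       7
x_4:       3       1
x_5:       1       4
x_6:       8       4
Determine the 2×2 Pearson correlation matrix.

Step 1 — column means:
  mean(X) = (6 + 3 + 7 + 3 + 1 + 8) / 6 = 28/6 = 4.6667
  mean(Y) = (3 + 7 + 7 + 1 + 4 + 4) / 6 = 26/6 = 4.3333

Step 2 — sample variances and covariances s[i,j] = (1/(n-1)) · Σ_k (x_{k,i} - mean_i) · (x_{k,j} - mean_j), with n-1 = 5:
  s[X,X] = ((1.3333)·(1.3333) + (-1.6667)·(-1.6667) + (2.3333)·(2.3333) + (-1.6667)·(-1.6667) + (-3.6667)·(-3.6667) + (3.3333)·(3.3333)) / 5 = 37.3333/5 = 7.4667
  s[X,Y] = ((1.3333)·(-1.3333) + (-1.6667)·(2.6667) + (2.3333)·(2.6667) + (-1.6667)·(-3.3333) + (-3.6667)·(-0.3333) + (3.3333)·(-0.3333)) / 5 = 5.6667/5 = 1.1333
  s[Y,Y] = ((-1.3333)·(-1.3333) + (2.6667)·(2.6667) + (2.6667)·(2.6667) + (-3.3333)·(-3.3333) + (-0.3333)·(-0.3333) + (-0.3333)·(-0.3333)) / 5 = 27.3333/5 = 5.4667
  Sample standard deviations s_i = √(s[i,i]):
  s(X) = √(7.4667) = 2.7325
  s(Y) = √(5.4667) = 2.3381

Step 3 — r_{ij} = s_{ij} / (s_i · s_j):
  r[X,X] = 1 (diagonal).
  r[X,Y] = 1.1333 / (2.7325 · 2.3381) = 1.1333 / 6.3889 = 0.1774
  r[Y,Y] = 1 (diagonal).

R is symmetric with unit diagonal. Assembling:

R = [[1, 0.1774],
 [0.1774, 1]]


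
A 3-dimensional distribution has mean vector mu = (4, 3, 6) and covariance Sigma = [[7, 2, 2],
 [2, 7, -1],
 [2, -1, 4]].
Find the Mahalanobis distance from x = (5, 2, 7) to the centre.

Step 1 — centre the observation: (x - mu) = (1, -1, 1).

Step 2 — invert Sigma (cofactor / det for 3×3, or solve directly):
  Sigma^{-1} = [[0.1971, -0.073, -0.1168],
 [-0.073, 0.1752, 0.0803],
 [-0.1168, 0.0803, 0.3285]].

Step 3 — form the quadratic (x - mu)^T · Sigma^{-1} · (x - mu):
  Sigma^{-1} · (x - mu) = (0.1533, -0.1679, 0.1314).
  (x - mu)^T · [Sigma^{-1} · (x - mu)] = (1)·(0.1533) + (-1)·(-0.1679) + (1)·(0.1314) = 0.4526.

Step 4 — take square root: d = √(0.4526) ≈ 0.6727.

d(x, mu) = √(0.4526) ≈ 0.6727


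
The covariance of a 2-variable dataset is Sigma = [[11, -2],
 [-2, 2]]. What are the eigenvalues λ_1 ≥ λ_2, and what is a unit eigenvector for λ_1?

Step 1 — characteristic polynomial of 2×2 Sigma:
  det(Sigma - λI) = λ² - trace · λ + det = 0.
  trace = 11 + 2 = 13, det = 11·2 - (-2)² = 18.
Step 2 — discriminant:
  Δ = trace² - 4·det = 169 - 72 = 97.
Step 3 — eigenvalues:
  λ = (trace ± √Δ)/2 = (13 ± 9.8489)/2,
  λ_1 = 11.4244,  λ_2 = 1.5756.

Step 4 — unit eigenvector for λ_1: solve (Sigma - λ_1 I)v = 0. First row:
  (11 - 11.4244)·v_x + (-2)·v_y = 0, i.e. (-0.4244)·v_x + (-2)·v_y = 0,
  so v ∝ (b, λ_1 - a) = (-2, 0.4244); multiply by -1 so the first entry is positive: u = (2, -0.4244).
  ||u|| = √((2)² + (-0.4244)²) = √(4.1801) ≈ 2.0445,
  v_1 = u/||u|| ≈ (0.9782, -0.2076) (||v_1|| = 1).

λ_1 = 11.4244,  λ_2 = 1.5756;  v_1 ≈ (0.9782, -0.2076)


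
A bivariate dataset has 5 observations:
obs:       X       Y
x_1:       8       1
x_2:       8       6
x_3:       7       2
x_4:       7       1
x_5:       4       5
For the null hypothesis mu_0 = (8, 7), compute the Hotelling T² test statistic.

Step 1 — sample mean vector:
  mean(X) = (8 + 8 + 7 + 7 + 4) / 5 = 34/5 = 6.8
  mean(Y) = (1 + 6 + 2 + 1 + 5) / 5 = 15/5 = 3
  x̄ = (6.8, 3),  deviation x̄ - mu_0 = (6.8, 3) - (8, 7) = (-1.2, -4).

Step 2 — sample covariance matrix, S[i,j] = (1/(n-1)) · Σ_k (x_{k,i} - mean_i) · (x_{k,j} - mean_j), divisor n-1 = 4:
  S[X,X] = ((1.2)·(1.2) + (1.2)·(1.2) + (0.2)·(0.2) + (0.2)·(0.2) + (-2.8)·(-2.8)) / 4 = 10.8/4 = 2.7
  S[X,Y] = ((1.2)·(-2) + (1.2)·(3) + (0.2)·(-1) + (0.2)·(-2) + (-2.8)·(2)) / 4 = -5/4 = -1.25
  S[Y,Y] = ((-2)·(-2) + (3)·(3) + (-1)·(-1) + (-2)·(-2) + (2)·(2)) / 4 = 22/4 = 5.5
  S = [[2.7, -1.25],
 [-1.25, 5.5]].

Step 3 — invert S. det(S) = 2.7·5.5 - (-1.25)² = 13.2875.
  S^{-1} = (1/det) · [[d, -b], [-b, a]] = [[0.4139, 0.0941],
 [0.0941, 0.2032]].

Step 4 — quadratic form (x̄ - mu_0)^T · S^{-1} · (x̄ - mu_0):
  S^{-1} · (x̄ - mu_0) = (-0.873, -0.9257),
  (x̄ - mu_0)^T · [...] = (-1.2)·(-0.873) + (-4)·(-0.9257) = 4.7503.

Step 5 — scale by n: T² = 5 · 4.7503 = 23.7516.

T² ≈ 23.7516


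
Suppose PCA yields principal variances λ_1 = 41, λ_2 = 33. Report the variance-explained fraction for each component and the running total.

Step 1 — total variance = trace(Sigma) = Σ λ_i = 41 + 33 = 74.

Step 2 — fraction explained by component i = λ_i / Σ λ:
  PC1: 41/74 = 0.5541
  PC2: 33/74 = 0.4459

Step 3 — cumulative fraction after k components = (λ_1 + ... + λ_k) / Σ λ:
  k = 1: 41/74 = 0.5541
  k = 2: (41 + 33)/74 = 74/74 = 1

Summary (fraction, with percent):

explained: PC1 0.5541 (55.41%), PC2 0.4459 (44.59%);  cumulative: 0.5541, 1


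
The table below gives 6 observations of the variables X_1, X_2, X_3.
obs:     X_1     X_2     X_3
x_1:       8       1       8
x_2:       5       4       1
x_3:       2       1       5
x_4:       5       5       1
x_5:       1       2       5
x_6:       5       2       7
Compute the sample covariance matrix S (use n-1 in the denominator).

Step 1 — column means:
  mean(X_1) = (8 + 5 + 2 + 5 + 1 + 5) / 6 = 26/6 = 4.3333
  mean(X_2) = (1 + 4 + 1 + 5 + 2 + 2) / 6 = 15/6 = 2.5
  mean(X_3) = (8 + 1 + 5 + 1 + 5 + 7) / 6 = 27/6 = 4.5

Step 2 — sample covariance S[i,j] = (1/(n-1)) · Σ_k (x_{k,i} - mean_i) · (x_{k,j} - mean_j), with n-1 = 5.
  S[X_1,X_1] = ((3.6667)·(3.6667) + (0.6667)·(0.6667) + (-2.3333)·(-2.3333) + (0.6667)·(0.6667) + (-3.3333)·(-3.3333) + (0.6667)·(0.6667)) / 5 = 31.3333/5 = 6.2667
  S[X_1,X_2] = ((3.6667)·(-1.5) + (0.6667)·(1.5) + (-2.3333)·(-1.5) + (0.6667)·(2.5) + (-3.3333)·(-0.5) + (0.6667)·(-0.5)) / 5 = 2/5 = 0.4
  S[X_1,X_3] = ((3.6667)·(3.5) + (0.6667)·(-3.5) + (-2.3333)·(0.5) + (0.6667)·(-3.5) + (-3.3333)·(0.5) + (0.6667)·(2.5)) / 5 = 7/5 = 1.4
  S[X_2,X_2] = ((-1.5)·(-1.5) + (1.5)·(1.5) + (-1.5)·(-1.5) + (2.5)·(2.5) + (-0.5)·(-0.5) + (-0.5)·(-0.5)) / 5 = 13.5/5 = 2.7
  S[X_2,X_3] = ((-1.5)·(3.5) + (1.5)·(-3.5) + (-1.5)·(0.5) + (2.5)·(-3.5) + (-0.5)·(0.5) + (-0.5)·(2.5)) / 5 = -21.5/5 = -4.3
  S[X_3,X_3] = ((3.5)·(3.5) + (-3.5)·(-3.5) + (0.5)·(0.5) + (-3.5)·(-3.5) + (0.5)·(0.5) + (2.5)·(2.5)) / 5 = 43.5/5 = 8.7

S is symmetric (S[j,i] = S[i,j]). Assembling:

S = [[6.2667, 0.4, 1.4],
 [0.4, 2.7, -4.3],
 [1.4, -4.3, 8.7]]


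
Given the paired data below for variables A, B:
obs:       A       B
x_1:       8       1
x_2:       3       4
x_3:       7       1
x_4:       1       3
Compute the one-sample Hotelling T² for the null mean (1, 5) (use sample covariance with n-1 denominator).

Step 1 — sample mean vector:
  mean(A) = (8 + 3 + 7 + 1) / 4 = 19/4 = 4.75
  mean(B) = (1 + 4 + 1 + 3) / 4 = 9/4 = 2.25
  x̄ = (4.75, 2.25),  deviation x̄ - mu_0 = (4.75, 2.25) - (1, 5) = (3.75, -2.75).

Step 2 — sample covariance matrix, S[i,j] = (1/(n-1)) · Σ_k (x_{k,i} - mean_i) · (x_{k,j} - mean_j), divisor n-1 = 3:
  S[A,A] = ((3.25)·(3.25) + (-1.75)·(-1.75) + (2.25)·(2.25) + (-3.75)·(-3.75)) / 3 = 32.75/3 = 10.9167
  S[A,B] = ((3.25)·(-1.25) + (-1.75)·(1.75) + (2.25)·(-1.25) + (-3.75)·(0.75)) / 3 = -12.75/3 = -4.25
  S[B,B] = ((-1.25)·(-1.25) + (1.75)·(1.75) + (-1.25)·(-1.25) + (0.75)·(0.75)) / 3 = 6.75/3 = 2.25
  S = [[10.9167, -4.25],
 [-4.25, 2.25]].

Step 3 — invert S. det(S) = 10.9167·2.25 - (-4.25)² = 6.5.
  S^{-1} = (1/det) · [[d, -b], [-b, a]] = [[0.3462, 0.6538],
 [0.6538, 1.6795]].

Step 4 — quadratic form (x̄ - mu_0)^T · S^{-1} · (x̄ - mu_0):
  S^{-1} · (x̄ - mu_0) = (-0.5, -2.1667),
  (x̄ - mu_0)^T · [...] = (3.75)·(-0.5) + (-2.75)·(-2.1667) = 4.0833.

Step 5 — scale by n: T² = 4 · 4.0833 = 16.3333.

T² ≈ 16.3333


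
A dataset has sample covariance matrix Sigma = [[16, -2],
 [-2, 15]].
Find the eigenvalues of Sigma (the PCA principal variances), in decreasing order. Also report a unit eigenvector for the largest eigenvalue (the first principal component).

Step 1 — characteristic polynomial of 2×2 Sigma:
  det(Sigma - λI) = λ² - trace · λ + det = 0.
  trace = 16 + 15 = 31, det = 16·15 - (-2)² = 236.
Step 2 — discriminant:
  Δ = trace² - 4·det = 961 - 944 = 17.
Step 3 — eigenvalues:
  λ = (trace ± √Δ)/2 = (31 ± 4.1231)/2,
  λ_1 = 17.5616,  λ_2 = 13.4384.

Step 4 — unit eigenvector for λ_1: solve (Sigma - λ_1 I)v = 0. First row:
  (16 - 17.5616)·v_x + (-2)·v_y = 0, i.e. (-1.5616)·v_x + (-2)·v_y = 0,
  so v ∝ (b, λ_1 - a) = (-2, 1.5616); multiply by -1 so the first entry is positive: u = (2, -1.5616).
  ||u|| = √((2)² + (-1.5616)²) = √(6.4384) ≈ 2.5374,
  v_1 = u/||u|| ≈ (0.7882, -0.6154) (||v_1|| = 1).

λ_1 = 17.5616,  λ_2 = 13.4384;  v_1 ≈ (0.7882, -0.6154)


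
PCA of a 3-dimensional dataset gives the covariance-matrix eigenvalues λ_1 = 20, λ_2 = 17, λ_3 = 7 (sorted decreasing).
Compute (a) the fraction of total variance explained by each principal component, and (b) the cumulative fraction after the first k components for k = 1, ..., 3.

Step 1 — total variance = trace(Sigma) = Σ λ_i = 20 + 17 + 7 = 44.

Step 2 — fraction explained by component i = λ_i / Σ λ:
  PC1: 20/44 = 0.4545
  PC2: 17/44 = 0.3864
  PC3: 7/44 = 0.1591

Step 3 — cumulative fraction after k components = (λ_1 + ... + λ_k) / Σ λ:
  k = 1: 20/44 = 0.4545
  k = 2: (20 + 17)/44 = 37/44 = 0.8409
  k = 3: (20 + 17 + 7)/44 = 44/44 = 1

Summary (fraction, with percent):

explained: PC1 0.4545 (45.45%), PC2 0.3864 (38.64%), PC3 0.1591 (15.91%);  cumulative: 0.4545, 0.8409, 1


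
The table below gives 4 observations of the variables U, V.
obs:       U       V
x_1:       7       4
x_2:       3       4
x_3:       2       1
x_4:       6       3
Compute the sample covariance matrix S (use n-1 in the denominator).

Step 1 — column means:
  mean(U) = (7 + 3 + 2 + 6) / 4 = 18/4 = 4.5
  mean(V) = (4 + 4 + 1 + 3) / 4 = 12/4 = 3

Step 2 — sample covariance S[i,j] = (1/(n-1)) · Σ_k (x_{k,i} - mean_i) · (x_{k,j} - mean_j), with n-1 = 3.
  S[U,U] = ((2.5)·(2.5) + (-1.5)·(-1.5) + (-2.5)·(-2.5) + (1.5)·(1.5)) / 3 = 17/3 = 5.6667
  S[U,V] = ((2.5)·(1) + (-1.5)·(1) + (-2.5)·(-2) + (1.5)·(0)) / 3 = 6/3 = 2
  S[V,V] = ((1)·(1) + (1)·(1) + (-2)·(-2) + (0)·(0)) / 3 = 6/3 = 2

S is symmetric (S[j,i] = S[i,j]). Assembling:

S = [[5.6667, 2],
 [2, 2]]


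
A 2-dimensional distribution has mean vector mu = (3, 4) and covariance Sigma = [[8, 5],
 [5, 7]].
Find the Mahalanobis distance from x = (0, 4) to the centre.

Step 1 — centre the observation: (x - mu) = (-3, 0).

Step 2 — invert Sigma. det(Sigma) = 8·7 - (5)² = 31.
  Sigma^{-1} = (1/det) · [[d, -b], [-b, a]] = [[0.2258, -0.1613],
 [-0.1613, 0.2581]].

Step 3 — form the quadratic (x - mu)^T · Sigma^{-1} · (x - mu):
  Sigma^{-1} · (x - mu) = (-0.6774, 0.4839).
  (x - mu)^T · [Sigma^{-1} · (x - mu)] = (-3)·(-0.6774) + (0)·(0.4839) = 2.0323.

Step 4 — take square root: d = √(2.0323) ≈ 1.4256.

d(x, mu) = √(2.0323) ≈ 1.4256


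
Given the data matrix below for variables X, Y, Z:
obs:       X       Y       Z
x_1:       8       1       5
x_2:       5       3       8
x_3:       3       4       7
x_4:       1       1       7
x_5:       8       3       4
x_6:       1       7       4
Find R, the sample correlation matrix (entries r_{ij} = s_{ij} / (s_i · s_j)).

Step 1 — column means:
  mean(X) = (8 + 5 + 3 + 1 + 8 + 1) / 6 = 26/6 = 4.3333
  mean(Y) = (1 + 3 + 4 + 1 + 3 + 7) / 6 = 19/6 = 3.1667
  mean(Z) = (5 + 8 + 7 + 7 + 4 + 4) / 6 = 35/6 = 5.8333

Step 2 — sample variances and covariances s[i,j] = (1/(n-1)) · Σ_k (x_{k,i} - mean_i) · (x_{k,j} - mean_j), with n-1 = 5:
  s[X,X] = ((3.6667)·(3.6667) + (0.6667)·(0.6667) + (-1.3333)·(-1.3333) + (-3.3333)·(-3.3333) + (3.6667)·(3.6667) + (-3.3333)·(-3.3333)) / 5 = 51.3333/5 = 10.2667
  s[X,Y] = ((3.6667)·(-2.1667) + (0.6667)·(-0.1667) + (-1.3333)·(0.8333) + (-3.3333)·(-2.1667) + (3.6667)·(-0.1667) + (-3.3333)·(3.8333)) / 5 = -15.3333/5 = -3.0667
  s[X,Z] = ((3.6667)·(-0.8333) + (0.6667)·(2.1667) + (-1.3333)·(1.1667) + (-3.3333)·(1.1667) + (3.6667)·(-1.8333) + (-3.3333)·(-1.8333)) / 5 = -7.6667/5 = -1.5333
  s[Y,Y] = ((-2.1667)·(-2.1667) + (-0.1667)·(-0.1667) + (0.8333)·(0.8333) + (-2.1667)·(-2.1667) + (-0.1667)·(-0.1667) + (3.8333)·(3.8333)) / 5 = 24.8333/5 = 4.9667
  s[Y,Z] = ((-2.1667)·(-0.8333) + (-0.1667)·(2.1667) + (0.8333)·(1.1667) + (-2.1667)·(1.1667) + (-0.1667)·(-1.8333) + (3.8333)·(-1.8333)) / 5 = -6.8333/5 = -1.3667
  s[Z,Z] = ((-0.8333)·(-0.8333) + (2.1667)·(2.1667) + (1.1667)·(1.1667) + (1.1667)·(1.1667) + (-1.8333)·(-1.8333) + (-1.8333)·(-1.8333)) / 5 = 14.8333/5 = 2.9667
  Sample standard deviations s_i = √(s[i,i]):
  s(X) = √(10.2667) = 3.2042
  s(Y) = √(4.9667) = 2.2286
  s(Z) = √(2.9667) = 1.7224

Step 3 — r_{ij} = s_{ij} / (s_i · s_j):
  r[X,X] = 1 (diagonal).
  r[X,Y] = -3.0667 / (3.2042 · 2.2286) = -3.0667 / 7.1408 = -0.4295
  r[X,Z] = -1.5333 / (3.2042 · 1.7224) = -1.5333 / 5.5189 = -0.2778
  r[Y,Y] = 1 (diagonal).
  r[Y,Z] = -1.3667 / (2.2286 · 1.7224) = -1.3667 / 3.8385 = -0.356
  r[Z,Z] = 1 (diagonal).

R is symmetric with unit diagonal. Assembling:

R = [[1, -0.4295, -0.2778],
 [-0.4295, 1, -0.356],
 [-0.2778, -0.356, 1]]


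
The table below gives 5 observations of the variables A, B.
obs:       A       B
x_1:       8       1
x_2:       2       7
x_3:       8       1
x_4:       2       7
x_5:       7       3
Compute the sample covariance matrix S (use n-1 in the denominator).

Step 1 — column means:
  mean(A) = (8 + 2 + 8 + 2 + 7) / 5 = 27/5 = 5.4
  mean(B) = (1 + 7 + 1 + 7 + 3) / 5 = 19/5 = 3.8

Step 2 — sample covariance S[i,j] = (1/(n-1)) · Σ_k (x_{k,i} - mean_i) · (x_{k,j} - mean_j), with n-1 = 4.
  S[A,A] = ((2.6)·(2.6) + (-3.4)·(-3.4) + (2.6)·(2.6) + (-3.4)·(-3.4) + (1.6)·(1.6)) / 4 = 39.2/4 = 9.8
  S[A,B] = ((2.6)·(-2.8) + (-3.4)·(3.2) + (2.6)·(-2.8) + (-3.4)·(3.2) + (1.6)·(-0.8)) / 4 = -37.6/4 = -9.4
  S[B,B] = ((-2.8)·(-2.8) + (3.2)·(3.2) + (-2.8)·(-2.8) + (3.2)·(3.2) + (-0.8)·(-0.8)) / 4 = 36.8/4 = 9.2

S is symmetric (S[j,i] = S[i,j]). Assembling:

S = [[9.8, -9.4],
 [-9.4, 9.2]]


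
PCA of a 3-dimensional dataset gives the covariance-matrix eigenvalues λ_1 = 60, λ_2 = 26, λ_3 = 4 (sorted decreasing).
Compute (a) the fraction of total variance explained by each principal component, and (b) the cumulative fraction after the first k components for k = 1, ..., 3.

Step 1 — total variance = trace(Sigma) = Σ λ_i = 60 + 26 + 4 = 90.

Step 2 — fraction explained by component i = λ_i / Σ λ:
  PC1: 60/90 = 0.6667
  PC2: 26/90 = 0.2889
  PC3: 4/90 = 0.0444

Step 3 — cumulative fraction after k components = (λ_1 + ... + λ_k) / Σ λ:
  k = 1: 60/90 = 0.6667
  k = 2: (60 + 26)/90 = 86/90 = 0.9556
  k = 3: (60 + 26 + 4)/90 = 90/90 = 1

Summary (fraction, with percent):

explained: PC1 0.6667 (66.67%), PC2 0.2889 (28.89%), PC3 0.0444 (4.44%);  cumulative: 0.6667, 0.9556, 1


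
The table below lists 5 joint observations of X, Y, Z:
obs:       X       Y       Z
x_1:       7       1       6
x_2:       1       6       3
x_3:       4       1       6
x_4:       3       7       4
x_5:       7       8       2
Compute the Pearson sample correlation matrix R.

Step 1 — column means:
  mean(X) = (7 + 1 + 4 + 3 + 7) / 5 = 22/5 = 4.4
  mean(Y) = (1 + 6 + 1 + 7 + 8) / 5 = 23/5 = 4.6
  mean(Z) = (6 + 3 + 6 + 4 + 2) / 5 = 21/5 = 4.2

Step 2 — sample variances and covariances s[i,j] = (1/(n-1)) · Σ_k (x_{k,i} - mean_i) · (x_{k,j} - mean_j), with n-1 = 4:
  s[X,X] = ((2.6)·(2.6) + (-3.4)·(-3.4) + (-0.4)·(-0.4) + (-1.4)·(-1.4) + (2.6)·(2.6)) / 4 = 27.2/4 = 6.8
  s[X,Y] = ((2.6)·(-3.6) + (-3.4)·(1.4) + (-0.4)·(-3.6) + (-1.4)·(2.4) + (2.6)·(3.4)) / 4 = -7.2/4 = -1.8
  s[X,Z] = ((2.6)·(1.8) + (-3.4)·(-1.2) + (-0.4)·(1.8) + (-1.4)·(-0.2) + (2.6)·(-2.2)) / 4 = 2.6/4 = 0.65
  s[Y,Y] = ((-3.6)·(-3.6) + (1.4)·(1.4) + (-3.6)·(-3.6) + (2.4)·(2.4) + (3.4)·(3.4)) / 4 = 45.2/4 = 11.3
  s[Y,Z] = ((-3.6)·(1.8) + (1.4)·(-1.2) + (-3.6)·(1.8) + (2.4)·(-0.2) + (3.4)·(-2.2)) / 4 = -22.6/4 = -5.65
  s[Z,Z] = ((1.8)·(1.8) + (-1.2)·(-1.2) + (1.8)·(1.8) + (-0.2)·(-0.2) + (-2.2)·(-2.2)) / 4 = 12.8/4 = 3.2
  Sample standard deviations s_i = √(s[i,i]):
  s(X) = √(6.8) = 2.6077
  s(Y) = √(11.3) = 3.3615
  s(Z) = √(3.2) = 1.7889

Step 3 — r_{ij} = s_{ij} / (s_i · s_j):
  r[X,X] = 1 (diagonal).
  r[X,Y] = -1.8 / (2.6077 · 3.3615) = -1.8 / 8.7658 = -0.2053
  r[X,Z] = 0.65 / (2.6077 · 1.7889) = 0.65 / 4.6648 = 0.1393
  r[Y,Y] = 1 (diagonal).
  r[Y,Z] = -5.65 / (3.3615 · 1.7889) = -5.65 / 6.0133 = -0.9396
  r[Z,Z] = 1 (diagonal).

R is symmetric with unit diagonal. Assembling:

R = [[1, -0.2053, 0.1393],
 [-0.2053, 1, -0.9396],
 [0.1393, -0.9396, 1]]


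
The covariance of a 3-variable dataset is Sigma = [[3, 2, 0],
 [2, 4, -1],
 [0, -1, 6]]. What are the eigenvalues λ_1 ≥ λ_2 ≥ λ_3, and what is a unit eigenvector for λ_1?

Step 1 — characteristic polynomial p(λ) = det(λI - Sigma) = λ³ - tr·λ² + c_1·λ - det, where tr = trace, c_1 = sum of the principal 2×2 minors, det = det(Sigma):
  tr = 3 + 4 + 6 = 13,
  c_1 = (3·4 - (2)²) + (3·6 - (0)²) + (4·6 - (-1)²) = 8 + 18 + 23 = 49,
  det = 3·(4·6 - (-1)²) - (2)·((2)·6 - (-1)·(0)) + (0)·((2)·(-1) - 4·(0)) = 3·(23) - (2)·(12) + (0)·(-2) = 45.
  So p(λ) = λ³ - 13λ² + 49λ - 45.
Step 2 — look for an integer root (rational root theorem: any rational root is an integer divisor of 45). Testing λ = 5:
  p(5) = 125 - 325 + 245 - 45 = 0  ✓
  Dividing out (λ - 5): p(λ) = (λ - 5)(λ² - 8λ + 9).
Step 3 — remaining eigenvalues from the quadratic λ² - 8λ + 9 = 0:
  Δ = 8² - 4·9 = 64 - 36 = 28,  λ = (8 ± √28)/2 = (8 ± 5.2915)/2 ≈ 6.6458 or 1.3542.
  Sorted: λ_1 = 6.6458,  λ_2 = 5,  λ_3 = 1.3542  (check: sum = 13 = tr ✓).

Step 4 — unit eigenvector for λ_1 ≈ 6.6458: v spans the null space of (Sigma - λ_1 I), whose rows are
  r_1 = (-3.6458, 2, 0),  r_2 = (2, -2.6458, -1),  r_3 = (0, -1, -0.6458).
  v is orthogonal to every row, so take v ∝ r_1 × r_2 = ((2)·(-1) - (0)·(-2.6458), (0)·(2) - (-3.6458)·(-1), (-3.6458)·(-2.6458) - (2)·(2)) ≈ (-2, -3.6458, 5.6458).
  Rescale (multiply by -1 so the first nonzero entry is positive): u = (2, 3.6458, -5.6458).
  ||u|| = √((2)² + (3.6458)² + (-5.6458)²) = √(49.166) ≈ 7.0118,  v_1 = u/||u|| ≈ (0.2852, 0.5199, -0.8052) (||v_1|| = 1).

λ_1 = 6.6458,  λ_2 = 5,  λ_3 = 1.3542;  v_1 ≈ (0.2852, 0.5199, -0.8052)


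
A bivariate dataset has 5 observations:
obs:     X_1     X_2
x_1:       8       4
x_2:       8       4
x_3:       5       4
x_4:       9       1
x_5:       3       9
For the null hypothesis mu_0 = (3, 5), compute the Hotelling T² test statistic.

Step 1 — sample mean vector:
  mean(X_1) = (8 + 8 + 5 + 9 + 3) / 5 = 33/5 = 6.6
  mean(X_2) = (4 + 4 + 4 + 1 + 9) / 5 = 22/5 = 4.4
  x̄ = (6.6, 4.4),  deviation x̄ - mu_0 = (6.6, 4.4) - (3, 5) = (3.6, -0.6).

Step 2 — sample covariance matrix, S[i,j] = (1/(n-1)) · Σ_k (x_{k,i} - mean_i) · (x_{k,j} - mean_j), divisor n-1 = 4:
  S[X_1,X_1] = ((1.4)·(1.4) + (1.4)·(1.4) + (-1.6)·(-1.6) + (2.4)·(2.4) + (-3.6)·(-3.6)) / 4 = 25.2/4 = 6.3
  S[X_1,X_2] = ((1.4)·(-0.4) + (1.4)·(-0.4) + (-1.6)·(-0.4) + (2.4)·(-3.4) + (-3.6)·(4.6)) / 4 = -25.2/4 = -6.3
  S[X_2,X_2] = ((-0.4)·(-0.4) + (-0.4)·(-0.4) + (-0.4)·(-0.4) + (-3.4)·(-3.4) + (4.6)·(4.6)) / 4 = 33.2/4 = 8.3
  S = [[6.3, -6.3],
 [-6.3, 8.3]].

Step 3 — invert S. det(S) = 6.3·8.3 - (-6.3)² = 12.6.
  S^{-1} = (1/det) · [[d, -b], [-b, a]] = [[0.6587, 0.5],
 [0.5, 0.5]].

Step 4 — quadratic form (x̄ - mu_0)^T · S^{-1} · (x̄ - mu_0):
  S^{-1} · (x̄ - mu_0) = (2.0714, 1.5),
  (x̄ - mu_0)^T · [...] = (3.6)·(2.0714) + (-0.6)·(1.5) = 6.5571.

Step 5 — scale by n: T² = 5 · 6.5571 = 32.7857.

T² ≈ 32.7857


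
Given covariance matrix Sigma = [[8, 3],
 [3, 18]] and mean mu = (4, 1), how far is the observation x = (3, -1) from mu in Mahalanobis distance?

Step 1 — centre the observation: (x - mu) = (-1, -2).

Step 2 — invert Sigma. det(Sigma) = 8·18 - (3)² = 135.
  Sigma^{-1} = (1/det) · [[d, -b], [-b, a]] = [[0.1333, -0.0222],
 [-0.0222, 0.0593]].

Step 3 — form the quadratic (x - mu)^T · Sigma^{-1} · (x - mu):
  Sigma^{-1} · (x - mu) = (-0.0889, -0.0963).
  (x - mu)^T · [Sigma^{-1} · (x - mu)] = (-1)·(-0.0889) + (-2)·(-0.0963) = 0.2815.

Step 4 — take square root: d = √(0.2815) ≈ 0.5305.

d(x, mu) = √(0.2815) ≈ 0.5305


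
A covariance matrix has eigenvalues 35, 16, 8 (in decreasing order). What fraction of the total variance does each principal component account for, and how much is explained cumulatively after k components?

Step 1 — total variance = trace(Sigma) = Σ λ_i = 35 + 16 + 8 = 59.

Step 2 — fraction explained by component i = λ_i / Σ λ:
  PC1: 35/59 = 0.5932
  PC2: 16/59 = 0.2712
  PC3: 8/59 = 0.1356

Step 3 — cumulative fraction after k components = (λ_1 + ... + λ_k) / Σ λ:
  k = 1: 35/59 = 0.5932
  k = 2: (35 + 16)/59 = 51/59 = 0.8644
  k = 3: (35 + 16 + 8)/59 = 59/59 = 1

Summary (fraction, with percent):

explained: PC1 0.5932 (59.32%), PC2 0.2712 (27.12%), PC3 0.1356 (13.56%);  cumulative: 0.5932, 0.8644, 1


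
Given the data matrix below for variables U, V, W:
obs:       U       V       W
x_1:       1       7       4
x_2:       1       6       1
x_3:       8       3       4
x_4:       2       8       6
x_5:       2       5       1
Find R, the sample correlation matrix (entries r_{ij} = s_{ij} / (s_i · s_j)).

Step 1 — column means:
  mean(U) = (1 + 1 + 8 + 2 + 2) / 5 = 14/5 = 2.8
  mean(V) = (7 + 6 + 3 + 8 + 5) / 5 = 29/5 = 5.8
  mean(W) = (4 + 1 + 4 + 6 + 1) / 5 = 16/5 = 3.2

Step 2 — sample variances and covariances s[i,j] = (1/(n-1)) · Σ_k (x_{k,i} - mean_i) · (x_{k,j} - mean_j), with n-1 = 4:
  s[U,U] = ((-1.8)·(-1.8) + (-1.8)·(-1.8) + (5.2)·(5.2) + (-0.8)·(-0.8) + (-0.8)·(-0.8)) / 4 = 34.8/4 = 8.7
  s[U,V] = ((-1.8)·(1.2) + (-1.8)·(0.2) + (5.2)·(-2.8) + (-0.8)·(2.2) + (-0.8)·(-0.8)) / 4 = -18.2/4 = -4.55
  s[U,W] = ((-1.8)·(0.8) + (-1.8)·(-2.2) + (5.2)·(0.8) + (-0.8)·(2.8) + (-0.8)·(-2.2)) / 4 = 6.2/4 = 1.55
  s[V,V] = ((1.2)·(1.2) + (0.2)·(0.2) + (-2.8)·(-2.8) + (2.2)·(2.2) + (-0.8)·(-0.8)) / 4 = 14.8/4 = 3.7
  s[V,W] = ((1.2)·(0.8) + (0.2)·(-2.2) + (-2.8)·(0.8) + (2.2)·(2.8) + (-0.8)·(-2.2)) / 4 = 6.2/4 = 1.55
  s[W,W] = ((0.8)·(0.8) + (-2.2)·(-2.2) + (0.8)·(0.8) + (2.8)·(2.8) + (-2.2)·(-2.2)) / 4 = 18.8/4 = 4.7
  Sample standard deviations s_i = √(s[i,i]):
  s(U) = √(8.7) = 2.9496
  s(V) = √(3.7) = 1.9235
  s(W) = √(4.7) = 2.1679

Step 3 — r_{ij} = s_{ij} / (s_i · s_j):
  r[U,U] = 1 (diagonal).
  r[U,V] = -4.55 / (2.9496 · 1.9235) = -4.55 / 5.6736 = -0.802
  r[U,W] = 1.55 / (2.9496 · 2.1679) = 1.55 / 6.3945 = 0.2424
  r[V,V] = 1 (diagonal).
  r[V,W] = 1.55 / (1.9235 · 2.1679) = 1.55 / 4.1701 = 0.3717
  r[W,W] = 1 (diagonal).

R is symmetric with unit diagonal. Assembling:

R = [[1, -0.802, 0.2424],
 [-0.802, 1, 0.3717],
 [0.2424, 0.3717, 1]]


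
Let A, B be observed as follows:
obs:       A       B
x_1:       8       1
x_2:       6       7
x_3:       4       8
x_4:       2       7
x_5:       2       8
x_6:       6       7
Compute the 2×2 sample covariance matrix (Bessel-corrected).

Step 1 — column means:
  mean(A) = (8 + 6 + 4 + 2 + 2 + 6) / 6 = 28/6 = 4.6667
  mean(B) = (1 + 7 + 8 + 7 + 8 + 7) / 6 = 38/6 = 6.3333

Step 2 — sample covariance S[i,j] = (1/(n-1)) · Σ_k (x_{k,i} - mean_i) · (x_{k,j} - mean_j), with n-1 = 5.
  S[A,A] = ((3.3333)·(3.3333) + (1.3333)·(1.3333) + (-0.6667)·(-0.6667) + (-2.6667)·(-2.6667) + (-2.6667)·(-2.6667) + (1.3333)·(1.3333)) / 5 = 29.3333/5 = 5.8667
  S[A,B] = ((3.3333)·(-5.3333) + (1.3333)·(0.6667) + (-0.6667)·(1.6667) + (-2.6667)·(0.6667) + (-2.6667)·(1.6667) + (1.3333)·(0.6667)) / 5 = -23.3333/5 = -4.6667
  S[B,B] = ((-5.3333)·(-5.3333) + (0.6667)·(0.6667) + (1.6667)·(1.6667) + (0.6667)·(0.6667) + (1.6667)·(1.6667) + (0.6667)·(0.6667)) / 5 = 35.3333/5 = 7.0667

S is symmetric (S[j,i] = S[i,j]). Assembling:

S = [[5.8667, -4.6667],
 [-4.6667, 7.0667]]


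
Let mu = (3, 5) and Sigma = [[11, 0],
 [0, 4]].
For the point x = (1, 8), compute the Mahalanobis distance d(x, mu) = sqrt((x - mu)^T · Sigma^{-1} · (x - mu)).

Step 1 — centre the observation: (x - mu) = (-2, 3).

Step 2 — invert Sigma. det(Sigma) = 11·4 - (0)² = 44.
  Sigma^{-1} = (1/det) · [[d, -b], [-b, a]] = [[0.0909, 0],
 [0, 0.25]].

Step 3 — form the quadratic (x - mu)^T · Sigma^{-1} · (x - mu):
  Sigma^{-1} · (x - mu) = (-0.1818, 0.75).
  (x - mu)^T · [Sigma^{-1} · (x - mu)] = (-2)·(-0.1818) + (3)·(0.75) = 2.6136.

Step 4 — take square root: d = √(2.6136) ≈ 1.6167.

d(x, mu) = √(2.6136) ≈ 1.6167


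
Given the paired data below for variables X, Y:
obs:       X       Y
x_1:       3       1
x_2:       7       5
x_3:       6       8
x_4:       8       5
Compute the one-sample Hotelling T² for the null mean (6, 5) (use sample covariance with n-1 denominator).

Step 1 — sample mean vector:
  mean(X) = (3 + 7 + 6 + 8) / 4 = 24/4 = 6
  mean(Y) = (1 + 5 + 8 + 5) / 4 = 19/4 = 4.75
  x̄ = (6, 4.75),  deviation x̄ - mu_0 = (6, 4.75) - (6, 5) = (0, -0.25).

Step 2 — sample covariance matrix, S[i,j] = (1/(n-1)) · Σ_k (x_{k,i} - mean_i) · (x_{k,j} - mean_j), divisor n-1 = 3:
  S[X,X] = ((-3)·(-3) + (1)·(1) + (0)·(0) + (2)·(2)) / 3 = 14/3 = 4.6667
  S[X,Y] = ((-3)·(-3.75) + (1)·(0.25) + (0)·(3.25) + (2)·(0.25)) / 3 = 12/3 = 4
  S[Y,Y] = ((-3.75)·(-3.75) + (0.25)·(0.25) + (3.25)·(3.25) + (0.25)·(0.25)) / 3 = 24.75/3 = 8.25
  S = [[4.6667, 4],
 [4, 8.25]].

Step 3 — invert S. det(S) = 4.6667·8.25 - (4)² = 22.5.
  S^{-1} = (1/det) · [[d, -b], [-b, a]] = [[0.3667, -0.1778],
 [-0.1778, 0.2074]].

Step 4 — quadratic form (x̄ - mu_0)^T · S^{-1} · (x̄ - mu_0):
  S^{-1} · (x̄ - mu_0) = (0.0444, -0.0519),
  (x̄ - mu_0)^T · [...] = (0)·(0.0444) + (-0.25)·(-0.0519) = 0.013.

Step 5 — scale by n: T² = 4 · 0.013 = 0.0519.

T² ≈ 0.0519


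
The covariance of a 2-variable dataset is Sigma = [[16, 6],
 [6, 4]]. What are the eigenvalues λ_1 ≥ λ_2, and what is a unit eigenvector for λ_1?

Step 1 — characteristic polynomial of 2×2 Sigma:
  det(Sigma - λI) = λ² - trace · λ + det = 0.
  trace = 16 + 4 = 20, det = 16·4 - (6)² = 28.
Step 2 — discriminant:
  Δ = trace² - 4·det = 400 - 112 = 288.
Step 3 — eigenvalues:
  λ = (trace ± √Δ)/2 = (20 ± 16.9706)/2,
  λ_1 = 18.4853,  λ_2 = 1.5147.

Step 4 — unit eigenvector for λ_1: solve (Sigma - λ_1 I)v = 0. First row:
  (16 - 18.4853)·v_x + (6)·v_y = 0, i.e. (-2.4853)·v_x + (6)·v_y = 0,
  so v ∝ (b, λ_1 - a) = (6, 2.4853) = u.
  ||u|| = √((6)² + (2.4853)²) = √(42.1766) ≈ 6.4944,
  v_1 = u/||u|| ≈ (0.9239, 0.3827) (||v_1|| = 1).

λ_1 = 18.4853,  λ_2 = 1.5147;  v_1 ≈ (0.9239, 0.3827)


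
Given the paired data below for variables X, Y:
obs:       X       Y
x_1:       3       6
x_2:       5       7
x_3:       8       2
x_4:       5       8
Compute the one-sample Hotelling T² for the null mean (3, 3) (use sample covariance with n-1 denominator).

Step 1 — sample mean vector:
  mean(X) = (3 + 5 + 8 + 5) / 4 = 21/4 = 5.25
  mean(Y) = (6 + 7 + 2 + 8) / 4 = 23/4 = 5.75
  x̄ = (5.25, 5.75),  deviation x̄ - mu_0 = (5.25, 5.75) - (3, 3) = (2.25, 2.75).

Step 2 — sample covariance matrix, S[i,j] = (1/(n-1)) · Σ_k (x_{k,i} - mean_i) · (x_{k,j} - mean_j), divisor n-1 = 3:
  S[X,X] = ((-2.25)·(-2.25) + (-0.25)·(-0.25) + (2.75)·(2.75) + (-0.25)·(-0.25)) / 3 = 12.75/3 = 4.25
  S[X,Y] = ((-2.25)·(0.25) + (-0.25)·(1.25) + (2.75)·(-3.75) + (-0.25)·(2.25)) / 3 = -11.75/3 = -3.9167
  S[Y,Y] = ((0.25)·(0.25) + (1.25)·(1.25) + (-3.75)·(-3.75) + (2.25)·(2.25)) / 3 = 20.75/3 = 6.9167
  S = [[4.25, -3.9167],
 [-3.9167, 6.9167]].

Step 3 — invert S. det(S) = 4.25·6.9167 - (-3.9167)² = 14.0556.
  S^{-1} = (1/det) · [[d, -b], [-b, a]] = [[0.4921, 0.2787],
 [0.2787, 0.3024]].

Step 4 — quadratic form (x̄ - mu_0)^T · S^{-1} · (x̄ - mu_0):
  S^{-1} · (x̄ - mu_0) = (1.8735, 1.4585),
  (x̄ - mu_0)^T · [...] = (2.25)·(1.8735) + (2.75)·(1.4585) = 8.2263.

Step 5 — scale by n: T² = 4 · 8.2263 = 32.9051.

T² ≈ 32.9051


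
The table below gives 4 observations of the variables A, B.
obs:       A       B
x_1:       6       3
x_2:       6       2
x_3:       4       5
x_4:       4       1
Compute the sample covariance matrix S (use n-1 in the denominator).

Step 1 — column means:
  mean(A) = (6 + 6 + 4 + 4) / 4 = 20/4 = 5
  mean(B) = (3 + 2 + 5 + 1) / 4 = 11/4 = 2.75

Step 2 — sample covariance S[i,j] = (1/(n-1)) · Σ_k (x_{k,i} - mean_i) · (x_{k,j} - mean_j), with n-1 = 3.
  S[A,A] = ((1)·(1) + (1)·(1) + (-1)·(-1) + (-1)·(-1)) / 3 = 4/3 = 1.3333
  S[A,B] = ((1)·(0.25) + (1)·(-0.75) + (-1)·(2.25) + (-1)·(-1.75)) / 3 = -1/3 = -0.3333
  S[B,B] = ((0.25)·(0.25) + (-0.75)·(-0.75) + (2.25)·(2.25) + (-1.75)·(-1.75)) / 3 = 8.75/3 = 2.9167

S is symmetric (S[j,i] = S[i,j]). Assembling:

S = [[1.3333, -0.3333],
 [-0.3333, 2.9167]]


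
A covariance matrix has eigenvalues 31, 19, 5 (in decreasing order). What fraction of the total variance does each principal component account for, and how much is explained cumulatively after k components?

Step 1 — total variance = trace(Sigma) = Σ λ_i = 31 + 19 + 5 = 55.

Step 2 — fraction explained by component i = λ_i / Σ λ:
  PC1: 31/55 = 0.5636
  PC2: 19/55 = 0.3455
  PC3: 5/55 = 0.0909

Step 3 — cumulative fraction after k components = (λ_1 + ... + λ_k) / Σ λ:
  k = 1: 31/55 = 0.5636
  k = 2: (31 + 19)/55 = 50/55 = 0.9091
  k = 3: (31 + 19 + 5)/55 = 55/55 = 1

Summary (fraction, with percent):

explained: PC1 0.5636 (56.36%), PC2 0.3455 (34.55%), PC3 0.0909 (9.09%);  cumulative: 0.5636, 0.9091, 1


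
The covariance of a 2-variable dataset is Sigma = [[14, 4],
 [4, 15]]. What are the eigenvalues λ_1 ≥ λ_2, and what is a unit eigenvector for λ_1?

Step 1 — characteristic polynomial of 2×2 Sigma:
  det(Sigma - λI) = λ² - trace · λ + det = 0.
  trace = 14 + 15 = 29, det = 14·15 - (4)² = 194.
Step 2 — discriminant:
  Δ = trace² - 4·det = 841 - 776 = 65.
Step 3 — eigenvalues:
  λ = (trace ± √Δ)/2 = (29 ± 8.0623)/2,
  λ_1 = 18.5311,  λ_2 = 10.4689.

Step 4 — unit eigenvector for λ_1: solve (Sigma - λ_1 I)v = 0. First row:
  (14 - 18.5311)·v_x + (4)·v_y = 0, i.e. (-4.5311)·v_x + (4)·v_y = 0,
  so v ∝ (b, λ_1 - a) = (4, 4.5311) = u.
  ||u|| = √((4)² + (4.5311)²) = √(36.5311) ≈ 6.0441,
  v_1 = u/||u|| ≈ (0.6618, 0.7497) (||v_1|| = 1).

λ_1 = 18.5311,  λ_2 = 10.4689;  v_1 ≈ (0.6618, 0.7497)


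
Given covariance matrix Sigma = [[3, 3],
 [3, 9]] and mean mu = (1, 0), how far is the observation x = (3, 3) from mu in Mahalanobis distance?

Step 1 — centre the observation: (x - mu) = (2, 3).

Step 2 — invert Sigma. det(Sigma) = 3·9 - (3)² = 18.
  Sigma^{-1} = (1/det) · [[d, -b], [-b, a]] = [[0.5, -0.1667],
 [-0.1667, 0.1667]].

Step 3 — form the quadratic (x - mu)^T · Sigma^{-1} · (x - mu):
  Sigma^{-1} · (x - mu) = (0.5, 0.1667).
  (x - mu)^T · [Sigma^{-1} · (x - mu)] = (2)·(0.5) + (3)·(0.1667) = 1.5.

Step 4 — take square root: d = √(1.5) ≈ 1.2247.

d(x, mu) = √(1.5) ≈ 1.2247


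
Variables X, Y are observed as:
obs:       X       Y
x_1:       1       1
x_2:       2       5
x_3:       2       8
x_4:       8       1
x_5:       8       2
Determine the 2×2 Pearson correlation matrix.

Step 1 — column means:
  mean(X) = (1 + 2 + 2 + 8 + 8) / 5 = 21/5 = 4.2
  mean(Y) = (1 + 5 + 8 + 1 + 2) / 5 = 17/5 = 3.4

Step 2 — sample variances and covariances s[i,j] = (1/(n-1)) · Σ_k (x_{k,i} - mean_i) · (x_{k,j} - mean_j), with n-1 = 4:
  s[X,X] = ((-3.2)·(-3.2) + (-2.2)·(-2.2) + (-2.2)·(-2.2) + (3.8)·(3.8) + (3.8)·(3.8)) / 4 = 48.8/4 = 12.2
  s[X,Y] = ((-3.2)·(-2.4) + (-2.2)·(1.6) + (-2.2)·(4.6) + (3.8)·(-2.4) + (3.8)·(-1.4)) / 4 = -20.4/4 = -5.1
  s[Y,Y] = ((-2.4)·(-2.4) + (1.6)·(1.6) + (4.6)·(4.6) + (-2.4)·(-2.4) + (-1.4)·(-1.4)) / 4 = 37.2/4 = 9.3
  Sample standard deviations s_i = √(s[i,i]):
  s(X) = √(12.2) = 3.4928
  s(Y) = √(9.3) = 3.0496

Step 3 — r_{ij} = s_{ij} / (s_i · s_j):
  r[X,X] = 1 (diagonal).
  r[X,Y] = -5.1 / (3.4928 · 3.0496) = -5.1 / 10.6518 = -0.4788
  r[Y,Y] = 1 (diagonal).

R is symmetric with unit diagonal. Assembling:

R = [[1, -0.4788],
 [-0.4788, 1]]


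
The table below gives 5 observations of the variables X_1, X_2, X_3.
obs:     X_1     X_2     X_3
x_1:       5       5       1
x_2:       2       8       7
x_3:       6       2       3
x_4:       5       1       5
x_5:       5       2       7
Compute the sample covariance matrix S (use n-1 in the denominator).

Step 1 — column means:
  mean(X_1) = (5 + 2 + 6 + 5 + 5) / 5 = 23/5 = 4.6
  mean(X_2) = (5 + 8 + 2 + 1 + 2) / 5 = 18/5 = 3.6
  mean(X_3) = (1 + 7 + 3 + 5 + 7) / 5 = 23/5 = 4.6

Step 2 — sample covariance S[i,j] = (1/(n-1)) · Σ_k (x_{k,i} - mean_i) · (x_{k,j} - mean_j), with n-1 = 4.
  S[X_1,X_1] = ((0.4)·(0.4) + (-2.6)·(-2.6) + (1.4)·(1.4) + (0.4)·(0.4) + (0.4)·(0.4)) / 4 = 9.2/4 = 2.3
  S[X_1,X_2] = ((0.4)·(1.4) + (-2.6)·(4.4) + (1.4)·(-1.6) + (0.4)·(-2.6) + (0.4)·(-1.6)) / 4 = -14.8/4 = -3.7
  S[X_1,X_3] = ((0.4)·(-3.6) + (-2.6)·(2.4) + (1.4)·(-1.6) + (0.4)·(0.4) + (0.4)·(2.4)) / 4 = -8.8/4 = -2.2
  S[X_2,X_2] = ((1.4)·(1.4) + (4.4)·(4.4) + (-1.6)·(-1.6) + (-2.6)·(-2.6) + (-1.6)·(-1.6)) / 4 = 33.2/4 = 8.3
  S[X_2,X_3] = ((1.4)·(-3.6) + (4.4)·(2.4) + (-1.6)·(-1.6) + (-2.6)·(0.4) + (-1.6)·(2.4)) / 4 = 3.2/4 = 0.8
  S[X_3,X_3] = ((-3.6)·(-3.6) + (2.4)·(2.4) + (-1.6)·(-1.6) + (0.4)·(0.4) + (2.4)·(2.4)) / 4 = 27.2/4 = 6.8

S is symmetric (S[j,i] = S[i,j]). Assembling:

S = [[2.3, -3.7, -2.2],
 [-3.7, 8.3, 0.8],
 [-2.2, 0.8, 6.8]]
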